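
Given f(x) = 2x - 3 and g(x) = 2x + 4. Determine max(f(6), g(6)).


f(6) = 9
g(6) = 16
max = 16

16


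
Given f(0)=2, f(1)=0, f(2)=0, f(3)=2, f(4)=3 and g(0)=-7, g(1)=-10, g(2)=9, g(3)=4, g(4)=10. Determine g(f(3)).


f(3) = 2
g(2) = 9

9


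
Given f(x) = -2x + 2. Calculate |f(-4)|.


f(-4) = 10
|10| = 10

10


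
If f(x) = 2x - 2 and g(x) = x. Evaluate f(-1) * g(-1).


f(-1) = -4
g(-1) = -1
Product = 4

4


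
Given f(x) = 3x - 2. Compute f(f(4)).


f(4) = 10
f(10) = 28

28


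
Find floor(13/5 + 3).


13/5 = 2.6
2.6 + 3 = 5.6
floor(5.6) = 5

5


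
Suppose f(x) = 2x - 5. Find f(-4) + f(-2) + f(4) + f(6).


f(-4) = -13
f(-2) = -9
f(4) = 3
f(6) = 7
Sum = -12

-12


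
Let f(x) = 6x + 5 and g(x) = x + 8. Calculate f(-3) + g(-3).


f(-3) = -13
g(-3) = 5
Sum = -8

-8


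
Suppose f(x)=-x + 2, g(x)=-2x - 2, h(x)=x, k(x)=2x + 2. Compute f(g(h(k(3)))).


k(3) = 8
h(8) = 8
g(8) = -18
f(-18) = 20

20


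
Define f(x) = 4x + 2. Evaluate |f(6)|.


f(6) = 26
|26| = 26

26


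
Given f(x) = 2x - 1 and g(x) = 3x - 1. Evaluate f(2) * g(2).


f(2) = 3
g(2) = 5
Product = 15

15


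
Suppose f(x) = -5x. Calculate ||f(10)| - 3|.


f(10) = -50
|-50| = 50
|50 - 3| = 47

47


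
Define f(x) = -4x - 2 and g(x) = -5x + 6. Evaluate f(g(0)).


g(0) = 6
f(6) = -26

-26


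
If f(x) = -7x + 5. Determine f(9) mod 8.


f(9) = -58
-58 mod 8 = 6

6


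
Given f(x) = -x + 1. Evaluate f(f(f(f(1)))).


f(1) = 0
f(0) = 1
f(1) = 0
f(0) = 1

1


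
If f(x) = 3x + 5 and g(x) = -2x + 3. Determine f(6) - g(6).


32


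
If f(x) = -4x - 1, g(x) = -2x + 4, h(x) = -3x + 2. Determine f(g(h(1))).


h(1) = -1
g(-1) = 6
f(6) = -25

-25


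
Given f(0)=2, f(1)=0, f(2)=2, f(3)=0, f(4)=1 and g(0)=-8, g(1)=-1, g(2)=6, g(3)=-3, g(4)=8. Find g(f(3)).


f(3) = 0
g(0) = -8

-8


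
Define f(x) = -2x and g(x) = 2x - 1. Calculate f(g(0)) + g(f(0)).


f(g(0)) = 2
g(f(0)) = -1
Sum = 1

1


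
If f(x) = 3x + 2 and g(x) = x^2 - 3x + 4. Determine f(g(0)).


g(0) = 4
f(4) = 14

14


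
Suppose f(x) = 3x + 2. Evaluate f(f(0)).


f(0) = 2
f(2) = 8

8


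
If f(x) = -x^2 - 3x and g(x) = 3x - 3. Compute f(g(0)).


g(0) = -3
f(-3) = (-1)*(-3)^2 - 3*(-3) = 0

0


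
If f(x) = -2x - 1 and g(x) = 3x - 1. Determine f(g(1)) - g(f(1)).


5


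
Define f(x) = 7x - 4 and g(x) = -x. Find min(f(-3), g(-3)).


f(-3) = -25
g(-3) = 3
min = -25

-25


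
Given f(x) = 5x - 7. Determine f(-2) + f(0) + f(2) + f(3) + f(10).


30


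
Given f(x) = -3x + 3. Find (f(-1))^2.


f(-1) = 6
(6)^2 = 36

36


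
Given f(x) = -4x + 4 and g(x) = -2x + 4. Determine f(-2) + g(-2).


f(-2) = 12
g(-2) = 8
Sum = 20

20


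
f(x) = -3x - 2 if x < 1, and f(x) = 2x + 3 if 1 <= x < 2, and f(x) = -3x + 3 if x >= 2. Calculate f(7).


7 satisfies x >= 2
f(7) = -18

-18


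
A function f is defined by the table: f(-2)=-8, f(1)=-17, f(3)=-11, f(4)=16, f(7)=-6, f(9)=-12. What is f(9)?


Reading from the table at x = 9

-12


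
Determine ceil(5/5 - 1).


5/5 = 1
1 - 1 = 0
ceil(0) = 0

0


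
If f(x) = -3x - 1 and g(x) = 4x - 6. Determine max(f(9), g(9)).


f(9) = -28
g(9) = 30
max = 30

30


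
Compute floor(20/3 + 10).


20/3 = 6.6667
6.6667 + 10 = 16.6667
floor(16.6667) = 16

16


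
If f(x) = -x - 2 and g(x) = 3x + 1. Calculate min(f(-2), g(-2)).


-5


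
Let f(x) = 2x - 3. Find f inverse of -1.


1


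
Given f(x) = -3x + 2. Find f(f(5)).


f(5) = -13
f(-13) = 41

41


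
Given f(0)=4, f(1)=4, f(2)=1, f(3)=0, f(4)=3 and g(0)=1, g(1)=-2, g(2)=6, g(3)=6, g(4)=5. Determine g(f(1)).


f(1) = 4
g(4) = 5

5


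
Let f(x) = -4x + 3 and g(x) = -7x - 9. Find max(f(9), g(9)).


f(9) = -33
g(9) = -72
max = -33

-33


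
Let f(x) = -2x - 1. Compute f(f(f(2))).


f(2) = -5
f(-5) = 9
f(9) = -19

-19


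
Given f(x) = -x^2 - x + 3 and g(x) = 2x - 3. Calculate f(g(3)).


g(3) = 3
f(3) = (-1)*(3)^2 - 1*(3) + 3 = -9

-9


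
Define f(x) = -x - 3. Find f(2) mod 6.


f(2) = -5
-5 mod 6 = 1

1


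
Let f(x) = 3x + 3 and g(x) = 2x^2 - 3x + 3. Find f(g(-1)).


g(-1) = 8
f(8) = 27

27


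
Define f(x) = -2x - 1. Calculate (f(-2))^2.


f(-2) = 3
(3)^2 = 9

9


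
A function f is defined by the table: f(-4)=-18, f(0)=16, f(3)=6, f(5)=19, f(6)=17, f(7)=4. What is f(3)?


Reading from the table at x = 3

6


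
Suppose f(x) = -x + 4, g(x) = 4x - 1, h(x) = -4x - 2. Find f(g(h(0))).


h(0) = -2
g(-2) = -9
f(-9) = 13

13


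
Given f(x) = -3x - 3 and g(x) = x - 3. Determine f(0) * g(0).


f(0) = -3
g(0) = -3
Product = 9

9


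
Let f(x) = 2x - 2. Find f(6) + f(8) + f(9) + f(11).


60


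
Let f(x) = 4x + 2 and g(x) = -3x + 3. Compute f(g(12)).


g(12) = -33
f(-33) = -130

-130


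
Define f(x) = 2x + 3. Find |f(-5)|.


f(-5) = -7
|-7| = 7

7


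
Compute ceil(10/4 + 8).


10/4 = 2.5
2.5 + 8 = 10.5
ceil(10.5) = 11

11


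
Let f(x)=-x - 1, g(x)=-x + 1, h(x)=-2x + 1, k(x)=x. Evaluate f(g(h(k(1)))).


-3


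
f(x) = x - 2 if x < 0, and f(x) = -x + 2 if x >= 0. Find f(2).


2 satisfies x >= 0
f(2) = 0

0


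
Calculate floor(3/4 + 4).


4


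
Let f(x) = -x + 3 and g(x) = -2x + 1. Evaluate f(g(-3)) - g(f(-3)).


7


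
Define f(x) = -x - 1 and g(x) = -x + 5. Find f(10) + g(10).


f(10) = -11
g(10) = -5
Sum = -16

-16


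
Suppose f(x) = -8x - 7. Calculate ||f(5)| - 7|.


40


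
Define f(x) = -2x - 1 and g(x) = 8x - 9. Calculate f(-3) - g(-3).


f(-3) = 5
g(-3) = -33
Difference = 38

38


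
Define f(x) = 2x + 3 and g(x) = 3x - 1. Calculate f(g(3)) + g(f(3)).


f(g(3)) = 19
g(f(3)) = 26
Sum = 45

45


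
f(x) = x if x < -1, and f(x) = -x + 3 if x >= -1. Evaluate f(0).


3


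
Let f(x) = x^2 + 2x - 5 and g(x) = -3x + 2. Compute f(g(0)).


g(0) = 2
f(2) = 1*(2)^2 + 2*(2) - 5 = 3

3


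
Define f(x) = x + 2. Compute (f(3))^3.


f(3) = 5
(5)^3 = 125

125


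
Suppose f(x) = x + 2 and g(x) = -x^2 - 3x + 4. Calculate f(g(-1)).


g(-1) = 6
f(6) = 8

8


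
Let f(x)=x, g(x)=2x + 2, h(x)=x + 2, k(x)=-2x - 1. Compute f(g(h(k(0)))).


k(0) = -1
h(-1) = 1
g(1) = 4
f(4) = 4

4


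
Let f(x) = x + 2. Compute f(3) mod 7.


5


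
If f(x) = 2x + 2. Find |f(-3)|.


f(-3) = -4
|-4| = 4

4


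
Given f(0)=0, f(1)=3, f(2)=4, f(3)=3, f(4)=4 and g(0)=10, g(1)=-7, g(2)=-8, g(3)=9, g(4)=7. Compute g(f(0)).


10


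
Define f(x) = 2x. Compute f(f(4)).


f(4) = 8
f(8) = 16

16


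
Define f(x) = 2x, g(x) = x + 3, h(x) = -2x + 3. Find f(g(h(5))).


h(5) = -7
g(-7) = -4
f(-4) = -8

-8


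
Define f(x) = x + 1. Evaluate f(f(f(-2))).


1


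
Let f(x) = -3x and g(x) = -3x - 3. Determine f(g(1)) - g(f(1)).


12


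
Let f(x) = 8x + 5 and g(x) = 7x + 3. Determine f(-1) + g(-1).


f(-1) = -3
g(-1) = -4
Sum = -7

-7


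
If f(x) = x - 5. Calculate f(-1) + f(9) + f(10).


f(-1) = -6
f(9) = 4
f(10) = 5
Sum = 3

3


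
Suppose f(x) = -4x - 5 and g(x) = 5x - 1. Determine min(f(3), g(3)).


-17


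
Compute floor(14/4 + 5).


14/4 = 3.5
3.5 + 5 = 8.5
floor(8.5) = 8

8


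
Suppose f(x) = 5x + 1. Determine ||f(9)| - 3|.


f(9) = 46
|46| = 46
|46 - 3| = 43

43


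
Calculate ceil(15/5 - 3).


15/5 = 3
3 - 3 = 0
ceil(0) = 0

0


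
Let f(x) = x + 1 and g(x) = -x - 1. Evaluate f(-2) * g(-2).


f(-2) = -1
g(-2) = 1
Product = -1

-1


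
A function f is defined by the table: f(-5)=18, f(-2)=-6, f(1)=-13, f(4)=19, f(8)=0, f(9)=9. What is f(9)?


9


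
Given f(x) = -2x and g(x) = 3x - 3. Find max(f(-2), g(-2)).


f(-2) = 4
g(-2) = -9
max = 4

4


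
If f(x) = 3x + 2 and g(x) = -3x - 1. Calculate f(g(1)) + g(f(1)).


-26


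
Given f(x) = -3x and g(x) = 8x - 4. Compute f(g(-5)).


132


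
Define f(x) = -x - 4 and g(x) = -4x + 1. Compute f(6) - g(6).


f(6) = -10
g(6) = -23
Difference = 13

13


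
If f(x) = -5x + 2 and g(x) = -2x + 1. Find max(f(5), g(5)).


f(5) = -23
g(5) = -9
max = -9

-9


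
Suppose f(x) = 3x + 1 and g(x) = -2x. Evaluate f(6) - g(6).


f(6) = 19
g(6) = -12
Difference = 31

31


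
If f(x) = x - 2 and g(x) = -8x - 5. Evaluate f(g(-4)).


g(-4) = 27
f(27) = 25

25


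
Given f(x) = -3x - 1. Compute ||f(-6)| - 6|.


11


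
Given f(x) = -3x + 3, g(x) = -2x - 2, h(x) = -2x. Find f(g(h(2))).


h(2) = -4
g(-4) = 6
f(6) = -15

-15


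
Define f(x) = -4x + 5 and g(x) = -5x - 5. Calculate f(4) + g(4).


f(4) = -11
g(4) = -25
Sum = -36

-36


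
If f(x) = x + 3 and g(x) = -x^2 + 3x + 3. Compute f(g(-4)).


g(-4) = -25
f(-25) = -22

-22


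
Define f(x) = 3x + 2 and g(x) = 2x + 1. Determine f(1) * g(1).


f(1) = 5
g(1) = 3
Product = 15

15


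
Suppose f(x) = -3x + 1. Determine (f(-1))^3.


64


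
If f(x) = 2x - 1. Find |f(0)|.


f(0) = -1
|-1| = 1

1


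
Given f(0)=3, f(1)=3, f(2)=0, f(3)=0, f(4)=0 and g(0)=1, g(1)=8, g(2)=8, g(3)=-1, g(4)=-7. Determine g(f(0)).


f(0) = 3
g(3) = -1

-1


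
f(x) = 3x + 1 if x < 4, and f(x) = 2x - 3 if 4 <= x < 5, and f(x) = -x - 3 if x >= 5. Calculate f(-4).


-4 satisfies x < 4
f(-4) = -11

-11


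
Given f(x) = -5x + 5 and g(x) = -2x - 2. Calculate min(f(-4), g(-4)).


f(-4) = 25
g(-4) = 6
min = 6

6


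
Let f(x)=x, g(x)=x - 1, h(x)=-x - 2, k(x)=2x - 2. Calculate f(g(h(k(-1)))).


k(-1) = -4
h(-4) = 2
g(2) = 1
f(1) = 1

1


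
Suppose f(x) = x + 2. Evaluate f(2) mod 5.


4


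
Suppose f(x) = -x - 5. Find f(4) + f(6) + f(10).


-35


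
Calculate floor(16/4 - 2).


16/4 = 4
4 - 2 = 2
floor(2) = 2

2


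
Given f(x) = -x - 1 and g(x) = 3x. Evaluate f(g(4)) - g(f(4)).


2


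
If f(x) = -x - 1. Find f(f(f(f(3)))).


f(3) = -4
f(-4) = 3
f(3) = -4
f(-4) = 3

3


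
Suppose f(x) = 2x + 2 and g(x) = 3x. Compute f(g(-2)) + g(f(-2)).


f(g(-2)) = -10
g(f(-2)) = -6
Sum = -16

-16


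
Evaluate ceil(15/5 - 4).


-1


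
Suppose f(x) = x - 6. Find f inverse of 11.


Solve x - 6 = 11
x = (11 + 6) / 1 = 17

17


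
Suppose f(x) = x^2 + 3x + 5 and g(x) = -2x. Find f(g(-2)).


g(-2) = 4
f(4) = 1*(4)^2 + 3*(4) + 5 = 33

33


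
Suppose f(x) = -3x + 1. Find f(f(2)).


f(2) = -5
f(-5) = 16

16


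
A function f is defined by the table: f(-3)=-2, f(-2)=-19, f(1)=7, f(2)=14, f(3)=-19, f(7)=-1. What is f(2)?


14


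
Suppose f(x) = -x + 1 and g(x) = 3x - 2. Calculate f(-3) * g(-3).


f(-3) = 4
g(-3) = -11
Product = -44

-44


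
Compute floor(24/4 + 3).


9


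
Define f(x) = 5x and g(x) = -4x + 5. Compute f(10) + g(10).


f(10) = 50
g(10) = -35
Sum = 15

15


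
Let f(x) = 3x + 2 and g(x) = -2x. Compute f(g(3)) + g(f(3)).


f(g(3)) = -16
g(f(3)) = -22
Sum = -38

-38


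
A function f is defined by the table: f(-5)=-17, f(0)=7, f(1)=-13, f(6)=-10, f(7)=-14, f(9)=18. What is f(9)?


Reading from the table at x = 9

18


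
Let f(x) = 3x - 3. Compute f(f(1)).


-3


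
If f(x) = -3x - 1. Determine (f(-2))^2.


f(-2) = 5
(5)^2 = 25

25


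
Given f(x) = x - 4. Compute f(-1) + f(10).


1


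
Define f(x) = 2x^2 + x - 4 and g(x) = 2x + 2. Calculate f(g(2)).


g(2) = 6
f(6) = 2*(6)^2 + 1*(6) - 4 = 74

74


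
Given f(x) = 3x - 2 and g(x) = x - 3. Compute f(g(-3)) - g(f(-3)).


f(g(-3)) = -20
g(f(-3)) = -14
Difference = -6

-6


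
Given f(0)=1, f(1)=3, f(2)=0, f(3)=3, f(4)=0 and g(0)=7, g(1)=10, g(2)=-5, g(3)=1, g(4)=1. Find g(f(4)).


7


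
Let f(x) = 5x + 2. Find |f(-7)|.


f(-7) = -33
|-33| = 33

33


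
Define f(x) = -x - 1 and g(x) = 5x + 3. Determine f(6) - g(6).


f(6) = -7
g(6) = 33
Difference = -40

-40


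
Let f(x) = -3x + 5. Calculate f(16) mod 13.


f(16) = -43
-43 mod 13 = 9

9


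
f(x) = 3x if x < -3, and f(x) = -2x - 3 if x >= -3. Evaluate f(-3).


-3 satisfies x >= -3
f(-3) = 3

3


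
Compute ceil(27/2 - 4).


10


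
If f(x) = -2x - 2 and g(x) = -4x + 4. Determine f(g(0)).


-10


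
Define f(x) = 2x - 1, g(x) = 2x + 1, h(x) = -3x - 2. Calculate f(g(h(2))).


h(2) = -8
g(-8) = -15
f(-15) = -31

-31


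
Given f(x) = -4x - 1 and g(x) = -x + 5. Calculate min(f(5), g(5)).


f(5) = -21
g(5) = 0
min = -21

-21


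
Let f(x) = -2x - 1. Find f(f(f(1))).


-11


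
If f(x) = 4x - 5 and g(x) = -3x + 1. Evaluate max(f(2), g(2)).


f(2) = 3
g(2) = -5
max = 3

3


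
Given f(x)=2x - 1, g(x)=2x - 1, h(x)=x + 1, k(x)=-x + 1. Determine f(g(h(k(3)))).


k(3) = -2
h(-2) = -1
g(-1) = -3
f(-3) = -7

-7


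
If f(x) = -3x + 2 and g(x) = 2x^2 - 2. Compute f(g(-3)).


-46


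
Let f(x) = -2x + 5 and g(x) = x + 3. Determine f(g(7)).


g(7) = 10
f(10) = -15

-15


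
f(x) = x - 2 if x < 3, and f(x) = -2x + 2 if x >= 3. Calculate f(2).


2 satisfies x < 3
f(2) = 0

0


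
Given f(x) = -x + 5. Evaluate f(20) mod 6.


f(20) = -15
-15 mod 6 = 3

3


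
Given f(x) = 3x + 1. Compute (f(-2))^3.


f(-2) = -5
(-5)^3 = -125

-125


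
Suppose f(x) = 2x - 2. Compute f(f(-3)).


f(-3) = -8
f(-8) = -18

-18


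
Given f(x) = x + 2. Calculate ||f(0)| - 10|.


f(0) = 2
|2| = 2
|2 - 10| = 8

8


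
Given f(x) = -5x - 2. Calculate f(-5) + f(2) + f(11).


f(-5) = 23
f(2) = -12
f(11) = -57
Sum = -46

-46


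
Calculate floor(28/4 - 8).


28/4 = 7
7 - 8 = -1
floor(-1) = -1

-1


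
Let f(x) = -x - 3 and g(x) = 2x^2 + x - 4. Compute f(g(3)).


g(3) = 17
f(17) = -20

-20


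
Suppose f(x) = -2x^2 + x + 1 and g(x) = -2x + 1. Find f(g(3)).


g(3) = -5
f(-5) = (-2)*(-5)^2 + 1*(-5) + 1 = -54

-54


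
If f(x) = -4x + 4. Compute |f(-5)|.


f(-5) = 24
|24| = 24

24


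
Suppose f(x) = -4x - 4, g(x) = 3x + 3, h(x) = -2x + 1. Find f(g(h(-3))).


-100


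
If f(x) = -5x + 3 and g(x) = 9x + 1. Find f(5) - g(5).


f(5) = -22
g(5) = 46
Difference = -68

-68


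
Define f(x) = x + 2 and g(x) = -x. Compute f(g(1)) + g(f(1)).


f(g(1)) = 1
g(f(1)) = -3
Sum = -2

-2


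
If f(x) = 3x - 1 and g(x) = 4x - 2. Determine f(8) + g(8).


f(8) = 23
g(8) = 30
Sum = 53

53


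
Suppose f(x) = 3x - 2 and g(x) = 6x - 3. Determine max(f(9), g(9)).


f(9) = 25
g(9) = 51
max = 51

51


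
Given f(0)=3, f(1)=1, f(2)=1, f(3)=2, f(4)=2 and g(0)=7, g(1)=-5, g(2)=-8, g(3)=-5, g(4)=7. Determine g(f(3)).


-8


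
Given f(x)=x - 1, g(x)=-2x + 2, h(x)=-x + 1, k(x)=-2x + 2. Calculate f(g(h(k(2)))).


k(2) = -2
h(-2) = 3
g(3) = -4
f(-4) = -5

-5


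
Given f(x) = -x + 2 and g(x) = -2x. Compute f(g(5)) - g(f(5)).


f(g(5)) = 12
g(f(5)) = 6
Difference = 6

6


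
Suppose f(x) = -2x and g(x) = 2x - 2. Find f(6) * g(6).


f(6) = -12
g(6) = 10
Product = -120

-120


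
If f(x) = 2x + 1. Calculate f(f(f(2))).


f(2) = 5
f(5) = 11
f(11) = 23

23


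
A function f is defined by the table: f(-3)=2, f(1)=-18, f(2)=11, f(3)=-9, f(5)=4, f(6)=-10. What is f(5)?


Reading from the table at x = 5

4


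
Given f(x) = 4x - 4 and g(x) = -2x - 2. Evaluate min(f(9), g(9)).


-20


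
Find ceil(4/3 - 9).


4/3 = 1.3333
1.3333 - 9 = -7.6667
ceil(-7.6667) = -7

-7


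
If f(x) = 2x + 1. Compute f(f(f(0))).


7


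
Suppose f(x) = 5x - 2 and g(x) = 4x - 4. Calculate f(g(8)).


g(8) = 28
f(28) = 138

138


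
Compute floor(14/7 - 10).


-8


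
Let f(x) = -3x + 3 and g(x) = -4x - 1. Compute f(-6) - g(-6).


f(-6) = 21
g(-6) = 23
Difference = -2

-2


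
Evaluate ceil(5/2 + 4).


5/2 = 2.5
2.5 + 4 = 6.5
ceil(6.5) = 7

7


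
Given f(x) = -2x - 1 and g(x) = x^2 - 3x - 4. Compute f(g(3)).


g(3) = -4
f(-4) = 7

7


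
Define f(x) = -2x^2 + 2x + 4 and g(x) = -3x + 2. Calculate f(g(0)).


g(0) = 2
f(2) = (-2)*(2)^2 + 2*(2) + 4 = 0

0


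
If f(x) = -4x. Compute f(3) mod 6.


f(3) = -12
-12 mod 6 = 0

0


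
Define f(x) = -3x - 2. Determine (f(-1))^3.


f(-1) = 1
(1)^3 = 1

1


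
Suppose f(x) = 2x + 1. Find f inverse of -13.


Solve 2x + 1 = -13
x = (-13 - 1) / 2 = -7

-7


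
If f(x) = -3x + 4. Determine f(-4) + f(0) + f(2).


18


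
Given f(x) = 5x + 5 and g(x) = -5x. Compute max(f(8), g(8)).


f(8) = 45
g(8) = -40
max = 45

45


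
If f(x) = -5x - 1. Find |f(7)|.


f(7) = -36
|-36| = 36

36


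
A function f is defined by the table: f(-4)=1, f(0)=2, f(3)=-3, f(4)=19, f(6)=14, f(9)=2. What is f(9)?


Reading from the table at x = 9

2


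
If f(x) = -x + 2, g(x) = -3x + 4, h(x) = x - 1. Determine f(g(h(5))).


10


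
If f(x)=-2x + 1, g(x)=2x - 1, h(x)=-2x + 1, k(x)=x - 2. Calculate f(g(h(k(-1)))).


k(-1) = -3
h(-3) = 7
g(7) = 13
f(13) = -25

-25


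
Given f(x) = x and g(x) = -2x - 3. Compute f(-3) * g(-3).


f(-3) = -3
g(-3) = 3
Product = -9

-9


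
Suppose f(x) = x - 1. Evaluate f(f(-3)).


f(-3) = -4
f(-4) = -5

-5


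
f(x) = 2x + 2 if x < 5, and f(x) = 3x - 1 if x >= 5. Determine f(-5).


-5 satisfies x < 5
f(-5) = -8

-8


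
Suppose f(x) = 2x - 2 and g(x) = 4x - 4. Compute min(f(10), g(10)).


18


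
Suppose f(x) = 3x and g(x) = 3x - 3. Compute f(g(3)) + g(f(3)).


42


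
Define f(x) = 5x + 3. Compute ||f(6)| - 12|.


f(6) = 33
|33| = 33
|33 - 12| = 21

21


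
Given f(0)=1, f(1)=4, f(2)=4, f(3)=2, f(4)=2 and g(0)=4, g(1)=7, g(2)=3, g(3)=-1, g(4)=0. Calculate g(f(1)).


0


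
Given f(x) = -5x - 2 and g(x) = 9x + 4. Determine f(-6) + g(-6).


f(-6) = 28
g(-6) = -50
Sum = -22

-22


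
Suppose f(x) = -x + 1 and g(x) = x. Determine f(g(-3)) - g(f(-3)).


f(g(-3)) = 4
g(f(-3)) = 4
Difference = 0

0


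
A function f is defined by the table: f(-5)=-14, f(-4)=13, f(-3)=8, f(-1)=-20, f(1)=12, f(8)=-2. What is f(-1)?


Reading from the table at x = -1

-20


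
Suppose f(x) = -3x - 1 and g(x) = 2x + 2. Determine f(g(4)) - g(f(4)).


f(g(4)) = -31
g(f(4)) = -24
Difference = -7

-7


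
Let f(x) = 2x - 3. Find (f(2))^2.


f(2) = 1
(1)^2 = 1

1


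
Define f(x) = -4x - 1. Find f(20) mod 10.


f(20) = -81
-81 mod 10 = 9

9


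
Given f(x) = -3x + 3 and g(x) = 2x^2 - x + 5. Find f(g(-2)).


g(-2) = 15
f(15) = -42

-42


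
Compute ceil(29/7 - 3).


29/7 = 4.1429
4.1429 - 3 = 1.1429
ceil(1.1429) = 2

2


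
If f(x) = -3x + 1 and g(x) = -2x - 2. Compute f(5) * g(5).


168


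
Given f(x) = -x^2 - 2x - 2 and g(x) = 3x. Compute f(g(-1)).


-5


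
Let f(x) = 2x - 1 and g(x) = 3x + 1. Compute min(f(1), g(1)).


f(1) = 1
g(1) = 4
min = 1

1


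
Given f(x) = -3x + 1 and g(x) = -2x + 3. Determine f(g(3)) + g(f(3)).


f(g(3)) = 10
g(f(3)) = 19
Sum = 29

29


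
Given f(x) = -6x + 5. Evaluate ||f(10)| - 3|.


f(10) = -55
|-55| = 55
|55 - 3| = 52

52


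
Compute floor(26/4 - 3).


3


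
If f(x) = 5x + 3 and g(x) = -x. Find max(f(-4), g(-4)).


f(-4) = -17
g(-4) = 4
max = 4

4


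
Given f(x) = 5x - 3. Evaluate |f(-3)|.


f(-3) = -18
|-18| = 18

18


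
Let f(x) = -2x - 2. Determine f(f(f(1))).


-14


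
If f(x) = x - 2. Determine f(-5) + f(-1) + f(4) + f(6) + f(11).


f(-5) = -7
f(-1) = -3
f(4) = 2
f(6) = 4
f(11) = 9
Sum = 5

5


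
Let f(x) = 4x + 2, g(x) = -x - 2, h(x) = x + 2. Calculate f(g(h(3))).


h(3) = 5
g(5) = -7
f(-7) = -26

-26


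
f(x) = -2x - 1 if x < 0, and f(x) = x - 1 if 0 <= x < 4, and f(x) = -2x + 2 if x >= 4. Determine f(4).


4 satisfies x >= 4
f(4) = -6

-6


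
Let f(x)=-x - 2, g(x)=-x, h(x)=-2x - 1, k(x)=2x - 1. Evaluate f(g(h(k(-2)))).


k(-2) = -5
h(-5) = 9
g(9) = -9
f(-9) = 7

7


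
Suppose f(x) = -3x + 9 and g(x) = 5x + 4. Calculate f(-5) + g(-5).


f(-5) = 24
g(-5) = -21
Sum = 3

3


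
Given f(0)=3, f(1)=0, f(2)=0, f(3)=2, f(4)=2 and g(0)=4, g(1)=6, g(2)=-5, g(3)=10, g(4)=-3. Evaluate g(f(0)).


10


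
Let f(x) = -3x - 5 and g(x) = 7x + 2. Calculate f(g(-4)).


g(-4) = -26
f(-26) = 73

73


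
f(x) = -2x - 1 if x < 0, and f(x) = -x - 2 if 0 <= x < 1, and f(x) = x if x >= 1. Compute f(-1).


-1 satisfies x < 0
f(-1) = 1

1


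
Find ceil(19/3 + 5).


19/3 = 6.3333
6.3333 + 5 = 11.3333
ceil(11.3333) = 12

12


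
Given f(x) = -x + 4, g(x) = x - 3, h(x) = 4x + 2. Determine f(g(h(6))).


h(6) = 26
g(26) = 23
f(23) = -19

-19


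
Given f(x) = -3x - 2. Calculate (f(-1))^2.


f(-1) = 1
(1)^2 = 1

1


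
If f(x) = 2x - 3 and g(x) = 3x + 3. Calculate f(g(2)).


15


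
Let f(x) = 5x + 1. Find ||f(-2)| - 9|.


f(-2) = -9
|-9| = 9
|9 - 9| = 0

0


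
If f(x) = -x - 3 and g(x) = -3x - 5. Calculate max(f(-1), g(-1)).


f(-1) = -2
g(-1) = -2
max = -2

-2


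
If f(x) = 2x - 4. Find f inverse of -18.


Solve 2x - 4 = -18
x = (-18 + 4) / 2 = -7

-7


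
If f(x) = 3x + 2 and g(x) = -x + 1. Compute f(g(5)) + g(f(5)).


f(g(5)) = -10
g(f(5)) = -16
Sum = -26

-26


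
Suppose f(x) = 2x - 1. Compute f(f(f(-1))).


f(-1) = -3
f(-3) = -7
f(-7) = -15

-15


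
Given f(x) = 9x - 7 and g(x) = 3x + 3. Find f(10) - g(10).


f(10) = 83
g(10) = 33
Difference = 50

50


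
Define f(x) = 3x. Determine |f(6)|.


f(6) = 18
|18| = 18

18


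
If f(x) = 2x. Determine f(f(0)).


0


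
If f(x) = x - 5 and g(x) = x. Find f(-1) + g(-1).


f(-1) = -6
g(-1) = -1
Sum = -7

-7


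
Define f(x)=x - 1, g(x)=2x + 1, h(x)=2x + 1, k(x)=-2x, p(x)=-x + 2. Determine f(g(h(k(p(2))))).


p(2) = 0
k(0) = 0
h(0) = 1
g(1) = 3
f(3) = 2

2


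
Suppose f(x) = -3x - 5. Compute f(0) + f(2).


f(0) = -5
f(2) = -11
Sum = -16

-16


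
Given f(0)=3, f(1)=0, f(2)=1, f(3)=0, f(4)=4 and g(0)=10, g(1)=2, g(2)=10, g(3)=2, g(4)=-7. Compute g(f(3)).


f(3) = 0
g(0) = 10

10


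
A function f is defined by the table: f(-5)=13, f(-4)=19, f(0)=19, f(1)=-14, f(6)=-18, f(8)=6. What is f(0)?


Reading from the table at x = 0

19


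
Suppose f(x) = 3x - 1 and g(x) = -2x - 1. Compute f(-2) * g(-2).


f(-2) = -7
g(-2) = 3
Product = -21

-21


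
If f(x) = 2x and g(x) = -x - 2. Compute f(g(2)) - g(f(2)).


-2


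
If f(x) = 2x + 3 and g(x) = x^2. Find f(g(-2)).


g(-2) = 4
f(4) = 11

11


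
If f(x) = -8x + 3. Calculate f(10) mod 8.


f(10) = -77
-77 mod 8 = 3

3


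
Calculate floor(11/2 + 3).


11/2 = 5.5
5.5 + 3 = 8.5
floor(8.5) = 8

8


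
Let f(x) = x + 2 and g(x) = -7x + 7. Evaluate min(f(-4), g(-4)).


f(-4) = -2
g(-4) = 35
min = -2

-2


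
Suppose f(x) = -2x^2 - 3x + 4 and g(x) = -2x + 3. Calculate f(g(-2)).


-115


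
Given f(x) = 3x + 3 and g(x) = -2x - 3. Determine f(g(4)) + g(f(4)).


f(g(4)) = -30
g(f(4)) = -33
Sum = -63

-63


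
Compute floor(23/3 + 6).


23/3 = 7.6667
7.6667 + 6 = 13.6667
floor(13.6667) = 13

13


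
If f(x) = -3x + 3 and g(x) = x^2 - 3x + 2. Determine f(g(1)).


g(1) = 0
f(0) = 3

3


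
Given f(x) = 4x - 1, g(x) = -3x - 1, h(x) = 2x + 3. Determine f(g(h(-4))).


h(-4) = -5
g(-5) = 14
f(14) = 55

55


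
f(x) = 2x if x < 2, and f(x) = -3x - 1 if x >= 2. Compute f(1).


2


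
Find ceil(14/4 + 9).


14/4 = 3.5
3.5 + 9 = 12.5
ceil(12.5) = 13

13


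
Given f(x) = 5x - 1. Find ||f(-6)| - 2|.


f(-6) = -31
|-31| = 31
|31 - 2| = 29

29


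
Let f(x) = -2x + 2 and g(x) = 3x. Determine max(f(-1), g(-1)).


4


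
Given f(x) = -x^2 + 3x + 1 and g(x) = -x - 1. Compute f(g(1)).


g(1) = -2
f(-2) = (-1)*(-2)^2 + 3*(-2) + 1 = -9

-9


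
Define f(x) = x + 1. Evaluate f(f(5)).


7


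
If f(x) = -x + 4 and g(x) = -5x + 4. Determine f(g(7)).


g(7) = -31
f(-31) = 35

35


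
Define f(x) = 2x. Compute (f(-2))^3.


f(-2) = -4
(-4)^3 = -64

-64


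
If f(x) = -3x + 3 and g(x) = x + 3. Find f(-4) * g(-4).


f(-4) = 15
g(-4) = -1
Product = -15

-15


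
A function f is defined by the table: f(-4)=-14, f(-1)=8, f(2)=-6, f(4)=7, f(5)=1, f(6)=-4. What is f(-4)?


-14


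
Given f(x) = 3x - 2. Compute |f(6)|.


f(6) = 16
|16| = 16

16


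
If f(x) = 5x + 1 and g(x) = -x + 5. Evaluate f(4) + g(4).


f(4) = 21
g(4) = 1
Sum = 22

22


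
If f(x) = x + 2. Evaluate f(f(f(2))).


8


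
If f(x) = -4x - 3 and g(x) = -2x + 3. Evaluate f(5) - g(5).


f(5) = -23
g(5) = -7
Difference = -16

-16


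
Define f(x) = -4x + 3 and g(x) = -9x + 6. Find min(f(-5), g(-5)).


f(-5) = 23
g(-5) = 51
min = 23

23


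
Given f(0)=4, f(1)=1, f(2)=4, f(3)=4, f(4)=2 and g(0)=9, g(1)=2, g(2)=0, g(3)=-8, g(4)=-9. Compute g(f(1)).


2


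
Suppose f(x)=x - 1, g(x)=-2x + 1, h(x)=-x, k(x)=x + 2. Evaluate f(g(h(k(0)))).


k(0) = 2
h(2) = -2
g(-2) = 5
f(5) = 4

4


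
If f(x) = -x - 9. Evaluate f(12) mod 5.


f(12) = -21
-21 mod 5 = 4

4


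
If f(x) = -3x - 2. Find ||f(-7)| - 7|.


f(-7) = 19
|19| = 19
|19 - 7| = 12

12


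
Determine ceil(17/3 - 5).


17/3 = 5.6667
5.6667 - 5 = 0.6667
ceil(0.6667) = 1

1


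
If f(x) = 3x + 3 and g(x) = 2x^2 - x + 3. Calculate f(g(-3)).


g(-3) = 24
f(24) = 75

75


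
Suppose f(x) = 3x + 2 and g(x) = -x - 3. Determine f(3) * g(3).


f(3) = 11
g(3) = -6
Product = -66

-66


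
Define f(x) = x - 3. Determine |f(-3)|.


f(-3) = -6
|-6| = 6

6


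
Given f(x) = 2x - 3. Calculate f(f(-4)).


f(-4) = -11
f(-11) = -25

-25


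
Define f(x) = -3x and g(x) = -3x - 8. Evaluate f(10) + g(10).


f(10) = -30
g(10) = -38
Sum = -68

-68


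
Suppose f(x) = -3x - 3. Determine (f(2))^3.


f(2) = -9
(-9)^3 = -729

-729


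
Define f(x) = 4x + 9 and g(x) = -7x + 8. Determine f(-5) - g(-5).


f(-5) = -11
g(-5) = 43
Difference = -54

-54


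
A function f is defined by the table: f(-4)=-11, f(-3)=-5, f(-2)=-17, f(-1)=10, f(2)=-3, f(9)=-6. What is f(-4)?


Reading from the table at x = -4

-11


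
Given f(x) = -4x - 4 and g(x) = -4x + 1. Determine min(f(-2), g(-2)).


f(-2) = 4
g(-2) = 9
min = 4

4


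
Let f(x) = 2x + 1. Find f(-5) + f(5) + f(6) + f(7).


f(-5) = -9
f(5) = 11
f(6) = 13
f(7) = 15
Sum = 30

30


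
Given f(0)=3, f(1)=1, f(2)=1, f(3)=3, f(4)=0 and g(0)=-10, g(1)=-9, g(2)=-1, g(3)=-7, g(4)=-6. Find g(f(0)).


f(0) = 3
g(3) = -7

-7


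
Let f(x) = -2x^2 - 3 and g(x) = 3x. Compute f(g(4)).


g(4) = 12
f(12) = (-2)*(12)^2 - 3 = -291

-291


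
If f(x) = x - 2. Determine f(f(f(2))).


f(2) = 0
f(0) = -2
f(-2) = -4

-4


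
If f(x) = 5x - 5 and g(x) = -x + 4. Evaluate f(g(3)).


g(3) = 1
f(1) = 0

0


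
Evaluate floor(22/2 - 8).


22/2 = 11
11 - 8 = 3
floor(3) = 3

3


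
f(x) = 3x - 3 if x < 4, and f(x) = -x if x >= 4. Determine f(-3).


-3 satisfies x < 4
f(-3) = -12

-12


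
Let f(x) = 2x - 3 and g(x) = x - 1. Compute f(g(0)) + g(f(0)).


f(g(0)) = -5
g(f(0)) = -4
Sum = -9

-9


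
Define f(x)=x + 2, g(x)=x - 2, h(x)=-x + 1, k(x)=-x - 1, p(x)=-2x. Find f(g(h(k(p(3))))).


p(3) = -6
k(-6) = 5
h(5) = -4
g(-4) = -6
f(-6) = -4

-4


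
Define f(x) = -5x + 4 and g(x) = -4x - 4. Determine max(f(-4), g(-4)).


f(-4) = 24
g(-4) = 12
max = 24

24


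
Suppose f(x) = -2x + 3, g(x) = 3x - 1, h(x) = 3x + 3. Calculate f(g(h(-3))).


41


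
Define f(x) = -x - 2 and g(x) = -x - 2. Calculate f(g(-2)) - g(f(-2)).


f(g(-2)) = -2
g(f(-2)) = -2
Difference = 0

0


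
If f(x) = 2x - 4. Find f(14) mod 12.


f(14) = 24
24 mod 12 = 0

0


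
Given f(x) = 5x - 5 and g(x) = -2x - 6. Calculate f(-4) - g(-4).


f(-4) = -25
g(-4) = 2
Difference = -27

-27


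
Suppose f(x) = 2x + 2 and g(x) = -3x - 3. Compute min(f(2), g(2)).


f(2) = 6
g(2) = -9
min = -9

-9


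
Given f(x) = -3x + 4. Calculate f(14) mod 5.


f(14) = -38
-38 mod 5 = 2

2


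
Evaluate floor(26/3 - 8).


26/3 = 8.6667
8.6667 - 8 = 0.6667
floor(0.6667) = 0

0


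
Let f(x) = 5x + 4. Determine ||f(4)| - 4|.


f(4) = 24
|24| = 24
|24 - 4| = 20

20


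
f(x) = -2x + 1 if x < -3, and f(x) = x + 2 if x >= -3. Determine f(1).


1 satisfies x >= -3
f(1) = 3

3


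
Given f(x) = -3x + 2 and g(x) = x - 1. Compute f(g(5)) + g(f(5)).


f(g(5)) = -10
g(f(5)) = -14
Sum = -24

-24


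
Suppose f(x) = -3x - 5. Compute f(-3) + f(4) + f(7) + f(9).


f(-3) = 4
f(4) = -17
f(7) = -26
f(9) = -32
Sum = -71

-71


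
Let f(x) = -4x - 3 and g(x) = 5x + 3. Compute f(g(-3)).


45


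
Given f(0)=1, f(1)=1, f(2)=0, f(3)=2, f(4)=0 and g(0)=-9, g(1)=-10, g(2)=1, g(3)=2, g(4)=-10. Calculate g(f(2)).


f(2) = 0
g(0) = -9

-9


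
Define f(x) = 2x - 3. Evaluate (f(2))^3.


f(2) = 1
(1)^3 = 1

1


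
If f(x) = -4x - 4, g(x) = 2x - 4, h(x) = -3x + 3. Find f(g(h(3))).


60


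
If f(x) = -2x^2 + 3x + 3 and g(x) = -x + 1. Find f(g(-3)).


-17


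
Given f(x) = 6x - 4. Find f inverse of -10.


Solve 6x - 4 = -10
x = (-10 + 4) / 6 = -1

-1


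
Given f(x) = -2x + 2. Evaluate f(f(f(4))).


-26


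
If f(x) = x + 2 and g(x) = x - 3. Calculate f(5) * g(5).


f(5) = 7
g(5) = 2
Product = 14

14


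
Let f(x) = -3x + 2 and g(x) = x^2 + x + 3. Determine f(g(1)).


g(1) = 5
f(5) = -13

-13


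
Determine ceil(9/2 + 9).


14


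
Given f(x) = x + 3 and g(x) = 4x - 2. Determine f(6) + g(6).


f(6) = 9
g(6) = 22
Sum = 31

31


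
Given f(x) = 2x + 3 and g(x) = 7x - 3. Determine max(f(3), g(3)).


f(3) = 9
g(3) = 18
max = 18

18


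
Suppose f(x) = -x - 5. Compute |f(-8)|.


3


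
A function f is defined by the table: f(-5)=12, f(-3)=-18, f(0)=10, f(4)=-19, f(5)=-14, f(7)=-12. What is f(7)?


Reading from the table at x = 7

-12


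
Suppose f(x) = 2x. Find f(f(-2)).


f(-2) = -4
f(-4) = -8

-8


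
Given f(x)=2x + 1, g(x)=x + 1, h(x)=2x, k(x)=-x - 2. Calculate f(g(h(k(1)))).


k(1) = -3
h(-3) = -6
g(-6) = -5
f(-5) = -9

-9


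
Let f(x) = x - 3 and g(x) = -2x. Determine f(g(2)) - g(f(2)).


f(g(2)) = -7
g(f(2)) = 2
Difference = -9

-9


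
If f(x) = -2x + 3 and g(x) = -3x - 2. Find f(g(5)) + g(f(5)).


56


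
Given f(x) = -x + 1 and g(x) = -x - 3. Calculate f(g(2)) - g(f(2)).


f(g(2)) = 6
g(f(2)) = -2
Difference = 8

8


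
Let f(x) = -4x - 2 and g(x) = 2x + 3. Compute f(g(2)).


g(2) = 7
f(7) = -30

-30


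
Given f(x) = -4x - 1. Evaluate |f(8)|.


f(8) = -33
|-33| = 33

33


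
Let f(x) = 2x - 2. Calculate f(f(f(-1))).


f(-1) = -4
f(-4) = -10
f(-10) = -22

-22


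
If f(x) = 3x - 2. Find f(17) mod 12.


1


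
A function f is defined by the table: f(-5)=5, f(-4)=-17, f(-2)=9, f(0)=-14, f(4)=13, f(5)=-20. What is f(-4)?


Reading from the table at x = -4

-17


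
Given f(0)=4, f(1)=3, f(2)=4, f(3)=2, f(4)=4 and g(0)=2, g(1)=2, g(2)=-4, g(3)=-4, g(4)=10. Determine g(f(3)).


f(3) = 2
g(2) = -4

-4


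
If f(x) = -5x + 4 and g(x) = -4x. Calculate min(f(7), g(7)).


f(7) = -31
g(7) = -28
min = -31

-31


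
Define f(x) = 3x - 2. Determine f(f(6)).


f(6) = 16
f(16) = 46

46


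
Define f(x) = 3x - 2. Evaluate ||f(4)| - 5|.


f(4) = 10
|10| = 10
|10 - 5| = 5

5


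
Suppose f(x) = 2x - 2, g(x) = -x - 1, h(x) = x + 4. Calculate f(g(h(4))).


h(4) = 8
g(8) = -9
f(-9) = -20

-20


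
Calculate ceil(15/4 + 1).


15/4 = 3.75
3.75 + 1 = 4.75
ceil(4.75) = 5

5


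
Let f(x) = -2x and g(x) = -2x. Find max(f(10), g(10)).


f(10) = -20
g(10) = -20
max = -20

-20


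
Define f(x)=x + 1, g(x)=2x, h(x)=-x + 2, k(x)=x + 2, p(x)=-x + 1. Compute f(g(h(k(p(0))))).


p(0) = 1
k(1) = 3
h(3) = -1
g(-1) = -2
f(-2) = -1

-1


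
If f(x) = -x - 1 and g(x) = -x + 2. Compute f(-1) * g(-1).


f(-1) = 0
g(-1) = 3
Product = 0

0


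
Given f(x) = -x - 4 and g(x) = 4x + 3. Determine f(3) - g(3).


f(3) = -7
g(3) = 15
Difference = -22

-22


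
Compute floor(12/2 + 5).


12/2 = 6
6 + 5 = 11
floor(11) = 11

11


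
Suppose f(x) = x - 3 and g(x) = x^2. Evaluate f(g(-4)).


13


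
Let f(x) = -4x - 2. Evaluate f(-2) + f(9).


f(-2) = 6
f(9) = -38
Sum = -32

-32


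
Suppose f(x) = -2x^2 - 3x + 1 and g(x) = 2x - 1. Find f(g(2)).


g(2) = 3
f(3) = (-2)*(3)^2 - 3*(3) + 1 = -26

-26


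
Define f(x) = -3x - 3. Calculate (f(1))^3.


f(1) = -6
(-6)^3 = -216

-216


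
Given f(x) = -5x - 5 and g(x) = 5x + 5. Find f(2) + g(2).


f(2) = -15
g(2) = 15
Sum = 0

0


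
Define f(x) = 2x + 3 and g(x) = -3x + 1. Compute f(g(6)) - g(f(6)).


f(g(6)) = -31
g(f(6)) = -44
Difference = 13

13


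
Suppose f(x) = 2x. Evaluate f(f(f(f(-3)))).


f(-3) = -6
f(-6) = -12
f(-12) = -24
f(-24) = -48

-48


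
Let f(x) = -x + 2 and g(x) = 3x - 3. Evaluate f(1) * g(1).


f(1) = 1
g(1) = 0
Product = 0

0


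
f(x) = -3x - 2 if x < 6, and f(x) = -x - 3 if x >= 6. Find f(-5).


-5 satisfies x < 6
f(-5) = 13

13


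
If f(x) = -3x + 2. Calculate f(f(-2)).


f(-2) = 8
f(8) = -22

-22


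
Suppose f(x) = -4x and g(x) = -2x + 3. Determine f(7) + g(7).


f(7) = -28
g(7) = -11
Sum = -39

-39


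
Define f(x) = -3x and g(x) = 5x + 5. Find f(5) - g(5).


f(5) = -15
g(5) = 30
Difference = -45

-45


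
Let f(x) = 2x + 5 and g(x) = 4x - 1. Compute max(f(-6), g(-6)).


f(-6) = -7
g(-6) = -25
max = -7

-7


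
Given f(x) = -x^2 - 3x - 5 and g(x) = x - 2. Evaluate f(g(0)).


g(0) = -2
f(-2) = (-1)*(-2)^2 - 3*(-2) - 5 = -3

-3


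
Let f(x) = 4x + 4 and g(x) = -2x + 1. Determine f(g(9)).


g(9) = -17
f(-17) = -64

-64


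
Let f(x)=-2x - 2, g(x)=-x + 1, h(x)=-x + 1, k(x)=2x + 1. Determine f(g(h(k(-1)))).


k(-1) = -1
h(-1) = 2
g(2) = -1
f(-1) = 0

0


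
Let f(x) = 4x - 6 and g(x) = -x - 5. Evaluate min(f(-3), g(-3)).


-18


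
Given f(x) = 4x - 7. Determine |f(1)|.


f(1) = -3
|-3| = 3

3


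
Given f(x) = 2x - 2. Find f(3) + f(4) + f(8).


f(3) = 4
f(4) = 6
f(8) = 14
Sum = 24

24


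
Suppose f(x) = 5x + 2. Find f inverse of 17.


Solve 5x + 2 = 17
x = (17 - 2) / 5 = 3

3


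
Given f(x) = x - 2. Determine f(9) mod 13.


f(9) = 7
7 mod 13 = 7

7


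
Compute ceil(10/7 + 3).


10/7 = 1.4286
1.4286 + 3 = 4.4286
ceil(4.4286) = 5

5


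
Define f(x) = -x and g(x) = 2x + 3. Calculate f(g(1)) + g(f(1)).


f(g(1)) = -5
g(f(1)) = 1
Sum = -4

-4


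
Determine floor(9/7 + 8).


9/7 = 1.2857
1.2857 + 8 = 9.2857
floor(9.2857) = 9

9


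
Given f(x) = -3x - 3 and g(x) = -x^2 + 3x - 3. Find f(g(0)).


g(0) = -3
f(-3) = 6

6


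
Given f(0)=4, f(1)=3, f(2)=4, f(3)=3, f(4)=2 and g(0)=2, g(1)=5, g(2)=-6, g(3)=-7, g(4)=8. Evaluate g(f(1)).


f(1) = 3
g(3) = -7

-7


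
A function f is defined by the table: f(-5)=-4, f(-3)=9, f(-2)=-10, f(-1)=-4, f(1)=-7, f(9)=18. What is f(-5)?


Reading from the table at x = -5

-4


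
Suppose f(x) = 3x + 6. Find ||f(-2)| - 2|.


f(-2) = 0
|0| = 0
|0 - 2| = 2

2


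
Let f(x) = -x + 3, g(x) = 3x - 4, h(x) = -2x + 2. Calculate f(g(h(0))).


1


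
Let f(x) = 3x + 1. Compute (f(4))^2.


f(4) = 13
(13)^2 = 169

169


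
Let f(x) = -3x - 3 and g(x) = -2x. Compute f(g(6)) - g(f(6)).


f(g(6)) = 33
g(f(6)) = 42
Difference = -9

-9


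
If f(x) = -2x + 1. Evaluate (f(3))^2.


f(3) = -5
(-5)^2 = 25

25


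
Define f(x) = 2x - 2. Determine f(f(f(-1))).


-22


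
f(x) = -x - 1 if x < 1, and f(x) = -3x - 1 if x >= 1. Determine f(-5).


-5 satisfies x < 1
f(-5) = 4

4


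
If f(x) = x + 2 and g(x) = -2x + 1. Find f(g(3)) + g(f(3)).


f(g(3)) = -3
g(f(3)) = -9
Sum = -12

-12


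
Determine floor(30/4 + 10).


30/4 = 7.5
7.5 + 10 = 17.5
floor(17.5) = 17

17


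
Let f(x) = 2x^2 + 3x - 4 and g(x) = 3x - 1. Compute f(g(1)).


g(1) = 2
f(2) = 2*(2)^2 + 3*(2) - 4 = 10

10


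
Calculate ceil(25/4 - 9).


25/4 = 6.25
6.25 - 9 = -2.75
ceil(-2.75) = -2

-2


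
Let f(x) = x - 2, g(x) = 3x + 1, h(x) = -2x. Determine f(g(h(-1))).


h(-1) = 2
g(2) = 7
f(7) = 5

5


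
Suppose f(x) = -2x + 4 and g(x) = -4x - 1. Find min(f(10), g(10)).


f(10) = -16
g(10) = -41
min = -41

-41


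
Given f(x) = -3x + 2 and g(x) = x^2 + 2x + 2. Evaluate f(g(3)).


g(3) = 17
f(17) = -49

-49


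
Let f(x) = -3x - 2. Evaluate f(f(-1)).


f(-1) = 1
f(1) = -5

-5


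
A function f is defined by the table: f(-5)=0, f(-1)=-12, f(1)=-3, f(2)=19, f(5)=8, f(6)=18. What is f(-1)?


Reading from the table at x = -1

-12


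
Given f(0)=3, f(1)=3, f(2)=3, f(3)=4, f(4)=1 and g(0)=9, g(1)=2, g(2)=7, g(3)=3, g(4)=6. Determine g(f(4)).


f(4) = 1
g(1) = 2

2


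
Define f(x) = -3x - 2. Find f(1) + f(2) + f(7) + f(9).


-65


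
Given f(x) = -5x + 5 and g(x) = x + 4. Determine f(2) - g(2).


-11


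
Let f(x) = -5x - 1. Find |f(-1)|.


f(-1) = 4
|4| = 4

4


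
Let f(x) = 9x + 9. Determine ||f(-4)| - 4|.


f(-4) = -27
|-27| = 27
|27 - 4| = 23

23


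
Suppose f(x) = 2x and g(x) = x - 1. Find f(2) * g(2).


f(2) = 4
g(2) = 1
Product = 4

4


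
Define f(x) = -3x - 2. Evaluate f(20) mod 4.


f(20) = -62
-62 mod 4 = 2

2


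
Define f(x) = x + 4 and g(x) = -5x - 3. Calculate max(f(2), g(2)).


f(2) = 6
g(2) = -13
max = 6

6


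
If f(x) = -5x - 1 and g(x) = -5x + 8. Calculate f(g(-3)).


-116


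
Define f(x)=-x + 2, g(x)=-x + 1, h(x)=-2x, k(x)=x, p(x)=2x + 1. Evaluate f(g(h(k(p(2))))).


p(2) = 5
k(5) = 5
h(5) = -10
g(-10) = 11
f(11) = -9

-9


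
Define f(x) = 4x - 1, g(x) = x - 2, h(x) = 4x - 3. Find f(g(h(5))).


h(5) = 17
g(17) = 15
f(15) = 59

59


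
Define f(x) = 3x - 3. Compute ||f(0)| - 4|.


1


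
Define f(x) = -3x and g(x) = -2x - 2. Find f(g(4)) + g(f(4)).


f(g(4)) = 30
g(f(4)) = 22
Sum = 52

52


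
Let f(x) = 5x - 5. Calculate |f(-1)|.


f(-1) = -10
|-10| = 10

10


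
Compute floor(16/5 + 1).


16/5 = 3.2
3.2 + 1 = 4.2
floor(4.2) = 4

4


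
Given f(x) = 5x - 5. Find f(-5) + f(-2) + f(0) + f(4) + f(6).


f(-5) = -30
f(-2) = -15
f(0) = -5
f(4) = 15
f(6) = 25
Sum = -10

-10


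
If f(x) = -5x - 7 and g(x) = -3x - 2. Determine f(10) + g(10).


f(10) = -57
g(10) = -32
Sum = -89

-89


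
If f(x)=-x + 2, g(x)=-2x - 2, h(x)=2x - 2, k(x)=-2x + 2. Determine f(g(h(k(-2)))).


k(-2) = 6
h(6) = 10
g(10) = -22
f(-22) = 24

24


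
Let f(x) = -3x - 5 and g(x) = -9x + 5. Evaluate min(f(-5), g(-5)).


f(-5) = 10
g(-5) = 50
min = 10

10


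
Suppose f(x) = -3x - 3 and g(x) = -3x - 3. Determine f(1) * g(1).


36


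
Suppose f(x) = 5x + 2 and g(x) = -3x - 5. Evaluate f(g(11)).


g(11) = -38
f(-38) = -188

-188


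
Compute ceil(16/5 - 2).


16/5 = 3.2
3.2 - 2 = 1.2
ceil(1.2) = 2

2


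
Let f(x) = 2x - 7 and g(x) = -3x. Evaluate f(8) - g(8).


f(8) = 9
g(8) = -24
Difference = 33

33
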